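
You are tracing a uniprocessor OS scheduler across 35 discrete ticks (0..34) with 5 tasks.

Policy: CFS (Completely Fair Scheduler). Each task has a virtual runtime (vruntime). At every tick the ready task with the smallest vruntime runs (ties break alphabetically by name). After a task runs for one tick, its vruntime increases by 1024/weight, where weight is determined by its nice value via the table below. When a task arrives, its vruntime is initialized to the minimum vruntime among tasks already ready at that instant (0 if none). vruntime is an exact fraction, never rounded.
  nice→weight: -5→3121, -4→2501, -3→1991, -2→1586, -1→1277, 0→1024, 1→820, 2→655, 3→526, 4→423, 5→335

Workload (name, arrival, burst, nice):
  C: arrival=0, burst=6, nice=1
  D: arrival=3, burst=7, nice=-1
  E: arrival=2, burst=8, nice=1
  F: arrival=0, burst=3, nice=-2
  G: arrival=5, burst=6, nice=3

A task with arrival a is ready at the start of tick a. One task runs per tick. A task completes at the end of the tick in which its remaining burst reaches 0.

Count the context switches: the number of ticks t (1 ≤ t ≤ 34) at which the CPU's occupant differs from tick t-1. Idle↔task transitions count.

context switches = 30

t=0: vr[C=0 F=0] → run C
t=1: vr[C=256/205 F=0] → run F
t=2: vr[C=256/205 E=512/793 F=512/793] → run E
t=3: vr[C=256/205 D=512/793 E=307968/162565 F=512/793] → run D
t=4: vr[C=256/205 D=1465856/1012661 E=307968/162565 F=512/793] → run F
t=5: vr[C=256/205 D=1465856/1012661 E=307968/162565 F=1024/793 G=256/205] → run C
t=6: vr[C=512/205 D=1465856/1012661 E=307968/162565 F=1024/793 G=256/205] → run G
t=7: vr[C=512/205 D=1465856/1012661 E=307968/162565 F=1024/793 G=172288/53915] → run F
t=8: vr[C=512/205 D=1465856/1012661 E=307968/162565 G=172288/53915] → run D
t=9: vr[C=512/205 D=2277888/1012661 E=307968/162565 G=172288/53915] → run E
t=10: vr[C=512/205 D=2277888/1012661 E=510976/162565 G=172288/53915] → run D
t=11: vr[C=512/205 D=3089920/1012661 E=510976/162565 G=172288/53915] → run C
t=12: vr[C=768/205 D=3089920/1012661 E=510976/162565 G=172288/53915] → run D
t=13: vr[C=768/205 D=3901952/1012661 E=510976/162565 G=172288/53915] → run E
t=14: vr[C=768/205 D=3901952/1012661 E=713984/162565 G=172288/53915] → run G
t=15: vr[C=768/205 D=3901952/1012661 E=713984/162565 G=277248/53915] → run C
t=16: vr[C=1024/205 D=3901952/1012661 E=713984/162565 G=277248/53915] → run D
t=17: vr[C=1024/205 D=4713984/1012661 E=713984/162565 G=277248/53915] → run E
t=18: vr[C=1024/205 D=4713984/1012661 E=916992/162565 G=277248/53915] → run D
t=19: vr[C=1024/205 D=5526016/1012661 E=916992/162565 G=277248/53915] → run C
t=20: vr[C=256/41 D=5526016/1012661 E=916992/162565 G=277248/53915] → run G
t=21: vr[C=256/41 D=5526016/1012661 E=916992/162565 G=382208/53915] → run D
t=22: vr[C=256/41 E=916992/162565 G=382208/53915] → run E
t=23: vr[C=256/41 E=224000/32513 G=382208/53915] → run C
t=24: vr[E=224000/32513 G=382208/53915] → run E
t=25: vr[E=1323008/162565 G=382208/53915] → run G
t=26: vr[E=1323008/162565 G=487168/53915] → run E
t=27: vr[E=1526016/162565 G=487168/53915] → run G
t=28: vr[E=1526016/162565 G=592128/53915] → run E
t=29: vr[G=592128/53915] → run G
t=30: (idle)
t=31: (idle)
t=32: (idle)
t=33: (idle)
t=34: (idle)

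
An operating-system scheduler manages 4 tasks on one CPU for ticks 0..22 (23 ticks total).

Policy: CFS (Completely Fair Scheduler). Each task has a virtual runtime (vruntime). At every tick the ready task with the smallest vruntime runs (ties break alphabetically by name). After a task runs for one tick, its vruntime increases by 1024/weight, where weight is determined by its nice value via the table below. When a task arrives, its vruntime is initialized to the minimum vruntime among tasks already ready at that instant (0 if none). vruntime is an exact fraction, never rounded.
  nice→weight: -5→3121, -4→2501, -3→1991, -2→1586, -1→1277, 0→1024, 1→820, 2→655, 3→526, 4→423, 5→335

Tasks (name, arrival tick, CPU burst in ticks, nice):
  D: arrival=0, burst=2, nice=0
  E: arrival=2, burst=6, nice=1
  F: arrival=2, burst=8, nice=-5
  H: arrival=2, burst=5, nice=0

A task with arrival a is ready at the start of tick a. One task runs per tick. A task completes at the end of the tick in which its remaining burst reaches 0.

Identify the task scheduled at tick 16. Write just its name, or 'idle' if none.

t=0: vr[D=0] → run D
t=1: vr[D=1] → run D
t=2: vr[E=0 F=0 H=0] → run E
t=3: vr[E=256/205 F=0 H=0] → run F
t=4: vr[E=256/205 F=1024/3121 H=0] → run H
t=5: vr[E=256/205 F=1024/3121 H=1] → run F
t=6: vr[E=256/205 F=2048/3121 H=1] → run F
t=7: vr[E=256/205 F=3072/3121 H=1] → run F
t=8: vr[E=256/205 F=4096/3121 H=1] → run H
t=9: vr[E=256/205 F=4096/3121 H=2] → run E
t=10: vr[E=512/205 F=4096/3121 H=2] → run F
t=11: vr[E=512/205 F=5120/3121 H=2] → run F
t=12: vr[E=512/205 F=6144/3121 H=2] → run F
t=13: vr[E=512/205 F=7168/3121 H=2] → run H
t=14: vr[E=512/205 F=7168/3121 H=3] → run F
t=15: vr[E=512/205 H=3] → run E
t=16: vr[E=768/205 H=3] → run H
t=17: vr[E=768/205 H=4] → run E
t=18: vr[E=1024/205 H=4] → run H
t=19: vr[E=1024/205] → run E
t=20: vr[E=256/41] → run E
t=21: (idle)
t=22: (idle)

running at tick 16 = H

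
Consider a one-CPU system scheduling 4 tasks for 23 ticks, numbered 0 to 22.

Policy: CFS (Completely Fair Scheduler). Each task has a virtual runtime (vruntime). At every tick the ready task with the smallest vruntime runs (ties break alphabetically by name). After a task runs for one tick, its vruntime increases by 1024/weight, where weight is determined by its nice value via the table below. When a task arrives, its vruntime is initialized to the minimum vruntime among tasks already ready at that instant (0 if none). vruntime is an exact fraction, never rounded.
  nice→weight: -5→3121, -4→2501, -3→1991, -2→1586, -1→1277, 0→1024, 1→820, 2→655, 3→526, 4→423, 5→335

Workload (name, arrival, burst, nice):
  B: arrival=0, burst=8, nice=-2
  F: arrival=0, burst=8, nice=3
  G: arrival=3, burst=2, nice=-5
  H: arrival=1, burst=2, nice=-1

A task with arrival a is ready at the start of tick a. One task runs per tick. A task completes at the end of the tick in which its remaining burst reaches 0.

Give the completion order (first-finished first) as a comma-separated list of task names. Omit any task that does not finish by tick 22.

completion order = H, G, B, F

t=0: vr[B=0 F=0] → run B
t=1: vr[B=512/793 F=0 H=0] → run F
t=2: vr[B=512/793 F=512/263 H=0] → run H
t=3: vr[B=512/793 F=512/263 G=512/793 H=1024/1277] → run B
t=4: vr[B=1024/793 F=512/263 G=512/793 H=1024/1277] → run G
t=5: vr[B=1024/793 F=512/263 G=2409984/2474953 H=1024/1277] → run H
t=6: vr[B=1024/793 F=512/263 G=2409984/2474953] → run G
t=7: vr[B=1024/793 F=512/263] → run B
t=8: vr[B=1536/793 F=512/263] → run B
t=9: vr[B=2048/793 F=512/263] → run F
t=10: vr[B=2048/793 F=1024/263] → run B
t=11: vr[B=2560/793 F=1024/263] → run B
t=12: vr[B=3072/793 F=1024/263] → run B
t=13: vr[B=3584/793 F=1024/263] → run F
t=14: vr[B=3584/793 F=1536/263] → run B
t=15: vr[F=1536/263] → run F
t=16: vr[F=2048/263] → run F
t=17: vr[F=2560/263] → run F
t=18: vr[F=3072/263] → run F
t=19: vr[F=3584/263] → run F
t=20: (idle)
t=21: (idle)
t=22: (idle)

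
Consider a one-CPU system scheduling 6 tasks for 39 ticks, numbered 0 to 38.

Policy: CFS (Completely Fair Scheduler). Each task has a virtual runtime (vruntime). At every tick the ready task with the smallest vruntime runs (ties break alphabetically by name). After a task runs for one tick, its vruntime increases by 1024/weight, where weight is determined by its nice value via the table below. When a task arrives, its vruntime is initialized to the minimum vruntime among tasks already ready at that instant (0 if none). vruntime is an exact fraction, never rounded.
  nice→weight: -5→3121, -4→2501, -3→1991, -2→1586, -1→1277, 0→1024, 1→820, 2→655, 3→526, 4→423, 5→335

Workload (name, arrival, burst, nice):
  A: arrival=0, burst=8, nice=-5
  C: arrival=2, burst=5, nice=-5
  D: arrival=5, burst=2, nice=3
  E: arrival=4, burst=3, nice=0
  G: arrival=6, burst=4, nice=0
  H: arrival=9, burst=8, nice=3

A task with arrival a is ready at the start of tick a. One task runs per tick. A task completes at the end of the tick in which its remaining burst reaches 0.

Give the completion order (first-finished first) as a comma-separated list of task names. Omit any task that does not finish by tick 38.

completion order = C, A, D, E, G, H

t=0: vr[A=0] → run A
t=1: vr[A=1024/3121] → run A
t=2: vr[A=2048/3121 C=2048/3121] → run A
t=3: vr[A=3072/3121 C=2048/3121] → run C
t=4: vr[A=3072/3121 C=3072/3121 E=3072/3121] → run A
t=5: vr[A=4096/3121 C=3072/3121 D=3072/3121 E=3072/3121] → run C
t=6: vr[A=4096/3121 C=4096/3121 D=3072/3121 E=3072/3121 G=3072/3121] → run D
t=7: vr[A=4096/3121 C=4096/3121 D=2405888/820823 E=3072/3121 G=3072/3121] → run E
t=8: vr[A=4096/3121 C=4096/3121 D=2405888/820823 E=6193/3121 G=3072/3121] → run G
t=9: vr[A=4096/3121 C=4096/3121 D=2405888/820823 E=6193/3121 G=6193/3121 H=4096/3121] → run A
t=10: vr[A=5120/3121 C=4096/3121 D=2405888/820823 E=6193/3121 G=6193/3121 H=4096/3121] → run C
t=11: vr[A=5120/3121 C=5120/3121 D=2405888/820823 E=6193/3121 G=6193/3121 H=4096/3121] → run H
t=12: vr[A=5120/3121 C=5120/3121 D=2405888/820823 E=6193/3121 G=6193/3121 H=2675200/820823] → run A
t=13: vr[A=6144/3121 C=5120/3121 D=2405888/820823 E=6193/3121 G=6193/3121 H=2675200/820823] → run C
t=14: vr[A=6144/3121 C=6144/3121 D=2405888/820823 E=6193/3121 G=6193/3121 H=2675200/820823] → run A
t=15: vr[A=7168/3121 C=6144/3121 D=2405888/820823 E=6193/3121 G=6193/3121 H=2675200/820823] → run C
t=16: vr[A=7168/3121 D=2405888/820823 E=6193/3121 G=6193/3121 H=2675200/820823] → run E
t=17: vr[A=7168/3121 D=2405888/820823 E=9314/3121 G=6193/3121 H=2675200/820823] → run G
t=18: vr[A=7168/3121 D=2405888/820823 E=9314/3121 G=9314/3121 H=2675200/820823] → run A
t=19: vr[D=2405888/820823 E=9314/3121 G=9314/3121 H=2675200/820823] → run D
t=20: vr[E=9314/3121 G=9314/3121 H=2675200/820823] → run E
t=21: vr[G=9314/3121 H=2675200/820823] → run G
t=22: vr[G=12435/3121 H=2675200/820823] → run H
t=23: vr[G=12435/3121 H=4273152/820823] → run G
t=24: vr[H=4273152/820823] → run H
t=25: vr[H=5871104/820823] → run H
t=26: vr[H=7469056/820823] → run H
t=27: vr[H=9067008/820823] → run H
t=28: vr[H=10664960/820823] → run H
t=29: vr[H=12262912/820823] → run H
t=30: (idle)
t=31: (idle)
t=32: (idle)
t=33: (idle)
t=34: (idle)
t=35: (idle)
t=36: (idle)
t=37: (idle)
t=38: (idle)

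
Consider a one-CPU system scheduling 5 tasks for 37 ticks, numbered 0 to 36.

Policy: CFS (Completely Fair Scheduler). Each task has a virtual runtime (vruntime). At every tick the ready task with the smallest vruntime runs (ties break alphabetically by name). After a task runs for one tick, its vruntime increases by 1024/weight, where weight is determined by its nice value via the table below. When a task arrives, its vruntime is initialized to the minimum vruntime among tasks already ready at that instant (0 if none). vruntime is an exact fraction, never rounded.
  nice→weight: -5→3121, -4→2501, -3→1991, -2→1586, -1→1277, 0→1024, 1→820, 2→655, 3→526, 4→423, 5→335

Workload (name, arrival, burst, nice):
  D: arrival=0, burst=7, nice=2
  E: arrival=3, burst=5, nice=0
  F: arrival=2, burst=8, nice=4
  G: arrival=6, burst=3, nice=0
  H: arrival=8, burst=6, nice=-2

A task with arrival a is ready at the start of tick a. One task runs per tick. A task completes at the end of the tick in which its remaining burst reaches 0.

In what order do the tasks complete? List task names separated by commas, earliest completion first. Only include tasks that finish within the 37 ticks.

t=0: vr[D=0] → run D
t=1: vr[D=1024/655] → run D
t=2: vr[D=2048/655 F=2048/655] → run D
t=3: vr[D=3072/655 E=2048/655 F=2048/655] → run E
t=4: vr[D=3072/655 E=2703/655 F=2048/655] → run F
t=5: vr[D=3072/655 E=2703/655 F=1537024/277065] → run E
t=6: vr[D=3072/655 E=3358/655 F=1537024/277065 G=3072/655] → run D
t=7: vr[D=4096/655 E=3358/655 F=1537024/277065 G=3072/655] → run G
t=8: vr[D=4096/655 E=3358/655 F=1537024/277065 G=3727/655 H=3358/655] → run E
t=9: vr[D=4096/655 E=4013/655 F=1537024/277065 G=3727/655 H=3358/655] → run H
t=10: vr[D=4096/655 E=4013/655 F=1537024/277065 G=3727/655 H=2998254/519415] → run F
t=11: vr[D=4096/655 E=4013/655 F=2207744/277065 G=3727/655 H=2998254/519415] → run G
t=12: vr[D=4096/655 E=4013/655 F=2207744/277065 G=4382/655 H=2998254/519415] → run H
t=13: vr[D=4096/655 E=4013/655 F=2207744/277065 G=4382/655 H=3333614/519415] → run E
t=14: vr[D=4096/655 E=4668/655 F=2207744/277065 G=4382/655 H=3333614/519415] → run D
t=15: vr[D=1024/131 E=4668/655 F=2207744/277065 G=4382/655 H=3333614/519415] → run H
t=16: vr[D=1024/131 E=4668/655 F=2207744/277065 G=4382/655 H=3668974/519415] → run G
t=17: vr[D=1024/131 E=4668/655 F=2207744/277065 H=3668974/519415] → run H
t=18: vr[D=1024/131 E=4668/655 F=2207744/277065 H=4004334/519415] → run E
t=19: vr[D=1024/131 F=2207744/277065 H=4004334/519415] → run H
t=20: vr[D=1024/131 F=2207744/277065 H=4339694/519415] → run D
t=21: vr[D=6144/655 F=2207744/277065 H=4339694/519415] → run F
t=22: vr[D=6144/655 F=959488/92355 H=4339694/519415] → run H
t=23: vr[D=6144/655 F=959488/92355] → run D
t=24: vr[F=959488/92355] → run F
t=25: vr[F=3549184/277065] → run F
t=26: vr[F=4219904/277065] → run F
t=27: vr[F=1630208/92355] → run F
t=28: vr[F=5561344/277065] → run F
t=29: (idle)
t=30: (idle)
t=31: (idle)
t=32: (idle)
t=33: (idle)
t=34: (idle)
t=35: (idle)
t=36: (idle)

completion order = G, E, H, D, F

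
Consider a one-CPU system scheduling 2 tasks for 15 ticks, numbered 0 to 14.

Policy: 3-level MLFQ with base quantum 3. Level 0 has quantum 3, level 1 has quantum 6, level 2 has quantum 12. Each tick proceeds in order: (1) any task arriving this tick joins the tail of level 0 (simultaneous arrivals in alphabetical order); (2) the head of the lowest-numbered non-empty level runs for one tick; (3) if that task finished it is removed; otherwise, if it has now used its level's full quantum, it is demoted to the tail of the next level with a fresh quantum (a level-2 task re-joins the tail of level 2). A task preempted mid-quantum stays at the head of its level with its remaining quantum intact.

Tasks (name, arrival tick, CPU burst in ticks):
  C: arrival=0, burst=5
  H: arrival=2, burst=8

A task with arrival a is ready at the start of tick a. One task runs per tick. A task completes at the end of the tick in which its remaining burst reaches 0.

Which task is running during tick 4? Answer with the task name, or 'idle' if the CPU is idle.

running at tick 4 = H

t=0: L0/L1/L2 = C/-/- → run C
t=1: L0/L1/L2 = C/-/- → run C
t=2: L0/L1/L2 = CH/-/- → run C
t=3: L0/L1/L2 = H/C/- → run H
t=4: L0/L1/L2 = H/C/- → run H
t=5: L0/L1/L2 = H/C/- → run H
t=6: L0/L1/L2 = -/CH/- → run C
t=7: L0/L1/L2 = -/CH/- → run C
t=8: L0/L1/L2 = -/H/- → run H
t=9: L0/L1/L2 = -/H/- → run H
t=10: L0/L1/L2 = -/H/- → run H
t=11: L0/L1/L2 = -/H/- → run H
t=12: L0/L1/L2 = -/H/- → run H
t=13: (idle)
t=14: (idle)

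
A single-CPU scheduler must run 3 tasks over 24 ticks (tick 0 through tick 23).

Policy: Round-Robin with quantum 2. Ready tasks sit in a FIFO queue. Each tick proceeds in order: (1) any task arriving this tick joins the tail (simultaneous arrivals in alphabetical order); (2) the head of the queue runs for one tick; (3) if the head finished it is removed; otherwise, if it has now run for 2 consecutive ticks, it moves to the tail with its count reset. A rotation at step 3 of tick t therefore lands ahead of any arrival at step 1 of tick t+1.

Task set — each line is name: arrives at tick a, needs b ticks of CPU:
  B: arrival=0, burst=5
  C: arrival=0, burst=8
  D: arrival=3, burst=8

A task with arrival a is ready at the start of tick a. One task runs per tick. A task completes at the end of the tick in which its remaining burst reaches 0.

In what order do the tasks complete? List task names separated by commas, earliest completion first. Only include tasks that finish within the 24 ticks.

completion order = B, C, D

t=0: queue=[B,C] q_used=0 → run B
t=1: queue=[B,C] q_used=1 → run B
t=2: queue=[C,B] q_used=0 → run C
t=3: queue=[C,B,D] q_used=1 → run C
t=4: queue=[B,D,C] q_used=0 → run B
t=5: queue=[B,D,C] q_used=1 → run B
t=6: queue=[D,C,B] q_used=0 → run D
t=7: queue=[D,C,B] q_used=1 → run D
t=8: queue=[C,B,D] q_used=0 → run C
t=9: queue=[C,B,D] q_used=1 → run C
t=10: queue=[B,D,C] q_used=0 → run B
t=11: queue=[D,C] q_used=0 → run D
t=12: queue=[D,C] q_used=1 → run D
t=13: queue=[C,D] q_used=0 → run C
t=14: queue=[C,D] q_used=1 → run C
t=15: queue=[D,C] q_used=0 → run D
t=16: queue=[D,C] q_used=1 → run D
t=17: queue=[C,D] q_used=0 → run C
t=18: queue=[C,D] q_used=1 → run C
t=19: queue=[D] q_used=0 → run D
t=20: queue=[D] q_used=1 → run D
t=21: (idle)
t=22: (idle)
t=23: (idle)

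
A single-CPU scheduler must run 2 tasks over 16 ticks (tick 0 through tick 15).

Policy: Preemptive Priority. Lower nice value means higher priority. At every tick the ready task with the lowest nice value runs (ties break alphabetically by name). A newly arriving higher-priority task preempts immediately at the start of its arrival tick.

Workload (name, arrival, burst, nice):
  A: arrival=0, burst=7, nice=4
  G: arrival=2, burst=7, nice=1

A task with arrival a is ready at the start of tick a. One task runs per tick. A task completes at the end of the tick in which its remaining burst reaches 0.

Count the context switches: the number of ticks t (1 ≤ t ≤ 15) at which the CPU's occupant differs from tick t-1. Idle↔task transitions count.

context switches = 3

t=0: ready={A} → run A
t=1: ready={A} → run A
t=2: ready={A,G} → run G
t=3: ready={A,G} → run G
t=4: ready={A,G} → run G
t=5: ready={A,G} → run G
t=6: ready={A,G} → run G
t=7: ready={A,G} → run G
t=8: ready={A,G} → run G
t=9: ready={A} → run A
t=10: ready={A} → run A
t=11: ready={A} → run A
t=12: ready={A} → run A
t=13: ready={A} → run A
t=14: (idle)
t=15: (idle)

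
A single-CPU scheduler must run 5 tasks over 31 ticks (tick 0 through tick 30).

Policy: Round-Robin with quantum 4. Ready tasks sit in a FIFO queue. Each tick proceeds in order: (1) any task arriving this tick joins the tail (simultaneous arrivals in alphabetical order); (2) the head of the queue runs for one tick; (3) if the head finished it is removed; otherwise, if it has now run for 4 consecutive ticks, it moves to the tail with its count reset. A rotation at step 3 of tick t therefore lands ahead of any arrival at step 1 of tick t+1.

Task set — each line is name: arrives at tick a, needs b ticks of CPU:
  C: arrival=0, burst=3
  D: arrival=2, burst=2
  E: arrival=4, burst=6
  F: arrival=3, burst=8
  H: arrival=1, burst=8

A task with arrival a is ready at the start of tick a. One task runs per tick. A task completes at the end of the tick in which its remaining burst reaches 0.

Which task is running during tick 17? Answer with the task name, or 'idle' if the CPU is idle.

t=0: queue=[C] q_used=0 → run C
t=1: queue=[C,H] q_used=1 → run C
t=2: queue=[C,H,D] q_used=2 → run C
t=3: queue=[H,D,F] q_used=0 → run H
t=4: queue=[H,D,F,E] q_used=1 → run H
t=5: queue=[H,D,F,E] q_used=2 → run H
t=6: queue=[H,D,F,E] q_used=3 → run H
t=7: queue=[D,F,E,H] q_used=0 → run D
t=8: queue=[D,F,E,H] q_used=1 → run D
t=9: queue=[F,E,H] q_used=0 → run F
t=10: queue=[F,E,H] q_used=1 → run F
t=11: queue=[F,E,H] q_used=2 → run F
t=12: queue=[F,E,H] q_used=3 → run F
t=13: queue=[E,H,F] q_used=0 → run E
t=14: queue=[E,H,F] q_used=1 → run E
t=15: queue=[E,H,F] q_used=2 → run E
t=16: queue=[E,H,F] q_used=3 → run E
t=17: queue=[H,F,E] q_used=0 → run H
t=18: queue=[H,F,E] q_used=1 → run H
t=19: queue=[H,F,E] q_used=2 → run H
t=20: queue=[H,F,E] q_used=3 → run H
t=21: queue=[F,E] q_used=0 → run F
t=22: queue=[F,E] q_used=1 → run F
t=23: queue=[F,E] q_used=2 → run F
t=24: queue=[F,E] q_used=3 → run F
t=25: queue=[E] q_used=0 → run E
t=26: queue=[E] q_used=1 → run E
t=27: (idle)
t=28: (idle)
t=29: (idle)
t=30: (idle)

running at tick 17 = H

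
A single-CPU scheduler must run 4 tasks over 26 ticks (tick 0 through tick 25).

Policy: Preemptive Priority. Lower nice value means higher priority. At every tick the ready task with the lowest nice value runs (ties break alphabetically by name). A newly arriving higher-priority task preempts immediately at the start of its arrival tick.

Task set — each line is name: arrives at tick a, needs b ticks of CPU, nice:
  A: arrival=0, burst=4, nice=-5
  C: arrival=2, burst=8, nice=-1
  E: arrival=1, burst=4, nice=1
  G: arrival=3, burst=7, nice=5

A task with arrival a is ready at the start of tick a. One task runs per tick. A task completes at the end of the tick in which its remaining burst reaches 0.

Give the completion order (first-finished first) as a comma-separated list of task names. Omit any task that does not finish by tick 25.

completion order = A, C, E, G

t=0: ready={A} → run A
t=1: ready={A,E} → run A
t=2: ready={A,C,E} → run A
t=3: ready={A,C,E,G} → run A
t=4: ready={C,E,G} → run C
t=5: ready={C,E,G} → run C
t=6: ready={C,E,G} → run C
t=7: ready={C,E,G} → run C
t=8: ready={C,E,G} → run C
t=9: ready={C,E,G} → run C
t=10: ready={C,E,G} → run C
t=11: ready={C,E,G} → run C
t=12: ready={E,G} → run E
t=13: ready={E,G} → run E
t=14: ready={E,G} → run E
t=15: ready={E,G} → run E
t=16: ready={G} → run G
t=17: ready={G} → run G
t=18: ready={G} → run G
t=19: ready={G} → run G
t=20: ready={G} → run G
t=21: ready={G} → run G
t=22: ready={G} → run G
t=23: (idle)
t=24: (idle)
t=25: (idle)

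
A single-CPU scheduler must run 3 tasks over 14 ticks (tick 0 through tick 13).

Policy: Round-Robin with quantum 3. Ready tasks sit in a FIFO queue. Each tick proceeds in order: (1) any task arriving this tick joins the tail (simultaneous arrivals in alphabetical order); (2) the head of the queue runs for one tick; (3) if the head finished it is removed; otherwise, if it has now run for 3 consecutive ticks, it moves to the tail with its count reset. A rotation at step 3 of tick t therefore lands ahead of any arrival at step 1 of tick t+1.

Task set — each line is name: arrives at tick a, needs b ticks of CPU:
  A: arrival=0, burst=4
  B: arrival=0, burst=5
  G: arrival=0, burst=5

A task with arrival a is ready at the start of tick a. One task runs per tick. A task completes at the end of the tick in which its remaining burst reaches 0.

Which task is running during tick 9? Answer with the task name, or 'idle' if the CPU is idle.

t=0: queue=[A,B,G] q_used=0 → run A
t=1: queue=[A,B,G] q_used=1 → run A
t=2: queue=[A,B,G] q_used=2 → run A
t=3: queue=[B,G,A] q_used=0 → run B
t=4: queue=[B,G,A] q_used=1 → run B
t=5: queue=[B,G,A] q_used=2 → run B
t=6: queue=[G,A,B] q_used=0 → run G
t=7: queue=[G,A,B] q_used=1 → run G
t=8: queue=[G,A,B] q_used=2 → run G
t=9: queue=[A,B,G] q_used=0 → run A
t=10: queue=[B,G] q_used=0 → run B
t=11: queue=[B,G] q_used=1 → run B
t=12: queue=[G] q_used=0 → run G
t=13: queue=[G] q_used=1 → run G

running at tick 9 = A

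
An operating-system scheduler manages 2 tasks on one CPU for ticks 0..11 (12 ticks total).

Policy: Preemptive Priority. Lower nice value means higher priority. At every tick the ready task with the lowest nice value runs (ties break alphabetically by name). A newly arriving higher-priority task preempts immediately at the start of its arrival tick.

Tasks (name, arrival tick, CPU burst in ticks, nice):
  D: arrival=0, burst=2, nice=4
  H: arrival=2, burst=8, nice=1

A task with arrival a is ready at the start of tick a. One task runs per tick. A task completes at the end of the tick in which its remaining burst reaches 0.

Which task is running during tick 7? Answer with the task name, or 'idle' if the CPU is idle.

t=0: ready={D} → run D
t=1: ready={D} → run D
t=2: ready={H} → run H
t=3: ready={H} → run H
t=4: ready={H} → run H
t=5: ready={H} → run H
t=6: ready={H} → run H
t=7: ready={H} → run H
t=8: ready={H} → run H
t=9: ready={H} → run H
t=10: (idle)
t=11: (idle)

running at tick 7 = H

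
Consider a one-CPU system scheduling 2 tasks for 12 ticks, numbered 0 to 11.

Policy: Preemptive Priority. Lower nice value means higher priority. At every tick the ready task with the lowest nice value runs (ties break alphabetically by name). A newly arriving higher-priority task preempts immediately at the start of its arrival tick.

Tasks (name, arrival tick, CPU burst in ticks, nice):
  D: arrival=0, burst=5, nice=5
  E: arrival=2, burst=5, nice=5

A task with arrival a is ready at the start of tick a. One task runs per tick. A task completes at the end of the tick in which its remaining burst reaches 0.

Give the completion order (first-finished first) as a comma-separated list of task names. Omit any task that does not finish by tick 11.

completion order = D, E

t=0: ready={D} → run D
t=1: ready={D} → run D
t=2: ready={D,E} → run D
t=3: ready={D,E} → run D
t=4: ready={D,E} → run D
t=5: ready={E} → run E
t=6: ready={E} → run E
t=7: ready={E} → run E
t=8: ready={E} → run E
t=9: ready={E} → run E
t=10: (idle)
t=11: (idle)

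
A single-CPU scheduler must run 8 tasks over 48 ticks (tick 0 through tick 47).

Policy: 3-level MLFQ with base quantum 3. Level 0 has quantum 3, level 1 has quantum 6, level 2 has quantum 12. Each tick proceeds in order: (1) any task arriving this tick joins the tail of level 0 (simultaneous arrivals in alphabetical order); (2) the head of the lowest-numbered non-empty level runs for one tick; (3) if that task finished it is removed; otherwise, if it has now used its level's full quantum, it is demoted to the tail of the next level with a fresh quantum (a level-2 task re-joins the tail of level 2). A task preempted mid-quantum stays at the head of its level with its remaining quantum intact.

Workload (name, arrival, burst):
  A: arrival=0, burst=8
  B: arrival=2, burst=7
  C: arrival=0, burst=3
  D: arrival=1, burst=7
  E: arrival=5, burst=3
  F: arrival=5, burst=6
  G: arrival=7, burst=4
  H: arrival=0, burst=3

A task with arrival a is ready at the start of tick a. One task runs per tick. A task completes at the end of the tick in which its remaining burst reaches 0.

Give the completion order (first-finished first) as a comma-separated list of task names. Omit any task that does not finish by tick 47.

t=0: L0/L1/L2 = ACH/-/- → run A
t=1: L0/L1/L2 = ACHD/-/- → run A
t=2: L0/L1/L2 = ACHDB/-/- → run A
t=3: L0/L1/L2 = CHDB/A/- → run C
t=4: L0/L1/L2 = CHDB/A/- → run C
t=5: L0/L1/L2 = CHDBEF/A/- → run C
t=6: L0/L1/L2 = HDBEF/A/- → run H
t=7: L0/L1/L2 = HDBEFG/A/- → run H
t=8: L0/L1/L2 = HDBEFG/A/- → run H
t=9: L0/L1/L2 = DBEFG/A/- → run D
t=10: L0/L1/L2 = DBEFG/A/- → run D
t=11: L0/L1/L2 = DBEFG/A/- → run D
t=12: L0/L1/L2 = BEFG/AD/- → run B
t=13: L0/L1/L2 = BEFG/AD/- → run B
t=14: L0/L1/L2 = BEFG/AD/- → run B
t=15: L0/L1/L2 = EFG/ADB/- → run E
t=16: L0/L1/L2 = EFG/ADB/- → run E
t=17: L0/L1/L2 = EFG/ADB/- → run E
t=18: L0/L1/L2 = FG/ADB/- → run F
t=19: L0/L1/L2 = FG/ADB/- → run F
t=20: L0/L1/L2 = FG/ADB/- → run F
t=21: L0/L1/L2 = G/ADBF/- → run G
t=22: L0/L1/L2 = G/ADBF/- → run G
t=23: L0/L1/L2 = G/ADBF/- → run G
t=24: L0/L1/L2 = -/ADBFG/- → run A
t=25: L0/L1/L2 = -/ADBFG/- → run A
t=26: L0/L1/L2 = -/ADBFG/- → run A
t=27: L0/L1/L2 = -/ADBFG/- → run A
t=28: L0/L1/L2 = -/ADBFG/- → run A
t=29: L0/L1/L2 = -/DBFG/- → run D
t=30: L0/L1/L2 = -/DBFG/- → run D
t=31: L0/L1/L2 = -/DBFG/- → run D
t=32: L0/L1/L2 = -/DBFG/- → run D
t=33: L0/L1/L2 = -/BFG/- → run B
t=34: L0/L1/L2 = -/BFG/- → run B
t=35: L0/L1/L2 = -/BFG/- → run B
t=36: L0/L1/L2 = -/BFG/- → run B
t=37: L0/L1/L2 = -/FG/- → run F
t=38: L0/L1/L2 = -/FG/- → run F
t=39: L0/L1/L2 = -/FG/- → run F
t=40: L0/L1/L2 = -/G/- → run G
t=41: (idle)
t=42: (idle)
t=43: (idle)
t=44: (idle)
t=45: (idle)
t=46: (idle)
t=47: (idle)

completion order = C, H, E, A, D, B, F, G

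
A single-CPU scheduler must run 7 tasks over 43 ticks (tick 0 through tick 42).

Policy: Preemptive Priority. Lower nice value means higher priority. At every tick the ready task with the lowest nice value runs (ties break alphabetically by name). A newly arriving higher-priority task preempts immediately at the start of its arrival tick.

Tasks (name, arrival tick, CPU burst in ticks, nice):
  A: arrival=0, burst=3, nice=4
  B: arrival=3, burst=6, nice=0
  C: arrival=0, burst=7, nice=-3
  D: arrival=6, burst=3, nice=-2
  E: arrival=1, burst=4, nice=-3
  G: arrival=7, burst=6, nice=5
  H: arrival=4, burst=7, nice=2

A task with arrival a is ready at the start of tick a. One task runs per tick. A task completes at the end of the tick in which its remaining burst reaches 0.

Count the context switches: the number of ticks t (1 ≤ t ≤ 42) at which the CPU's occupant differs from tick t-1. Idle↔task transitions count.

t=0: ready={A,C} → run C
t=1: ready={A,C,E} → run C
t=2: ready={A,C,E} → run C
t=3: ready={A,B,C,E} → run C
t=4: ready={A,B,C,E,H} → run C
t=5: ready={A,B,C,E,H} → run C
t=6: ready={A,B,C,D,E,H} → run C
t=7: ready={A,B,D,E,G,H} → run E
t=8: ready={A,B,D,E,G,H} → run E
t=9: ready={A,B,D,E,G,H} → run E
t=10: ready={A,B,D,E,G,H} → run E
t=11: ready={A,B,D,G,H} → run D
t=12: ready={A,B,D,G,H} → run D
t=13: ready={A,B,D,G,H} → run D
t=14: ready={A,B,G,H} → run B
t=15: ready={A,B,G,H} → run B
t=16: ready={A,B,G,H} → run B
t=17: ready={A,B,G,H} → run B
t=18: ready={A,B,G,H} → run B
t=19: ready={A,B,G,H} → run B
t=20: ready={A,G,H} → run H
t=21: ready={A,G,H} → run H
t=22: ready={A,G,H} → run H
t=23: ready={A,G,H} → run H
t=24: ready={A,G,H} → run H
t=25: ready={A,G,H} → run H
t=26: ready={A,G,H} → run H
t=27: ready={A,G} → run A
t=28: ready={A,G} → run A
t=29: ready={A,G} → run A
t=30: ready={G} → run G
t=31: ready={G} → run G
t=32: ready={G} → run G
t=33: ready={G} → run G
t=34: ready={G} → run G
t=35: ready={G} → run G
t=36: (idle)
t=37: (idle)
t=38: (idle)
t=39: (idle)
t=40: (idle)
t=41: (idle)
t=42: (idle)

context switches = 7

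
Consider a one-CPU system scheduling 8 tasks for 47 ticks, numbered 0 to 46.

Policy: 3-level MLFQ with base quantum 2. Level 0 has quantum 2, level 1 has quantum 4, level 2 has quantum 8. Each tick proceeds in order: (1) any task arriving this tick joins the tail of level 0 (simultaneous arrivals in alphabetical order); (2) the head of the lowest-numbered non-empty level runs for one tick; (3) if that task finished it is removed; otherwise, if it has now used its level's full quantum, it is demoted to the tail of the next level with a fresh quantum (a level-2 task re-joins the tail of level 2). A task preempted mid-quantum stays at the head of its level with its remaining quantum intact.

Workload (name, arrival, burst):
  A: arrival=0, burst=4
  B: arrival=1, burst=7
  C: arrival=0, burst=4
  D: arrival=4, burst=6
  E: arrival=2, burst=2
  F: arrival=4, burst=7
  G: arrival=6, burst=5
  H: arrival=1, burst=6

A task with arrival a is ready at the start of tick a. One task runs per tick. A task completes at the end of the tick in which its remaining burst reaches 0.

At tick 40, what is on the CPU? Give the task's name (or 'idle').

running at tick 40 = F

t=0: L0/L1/L2 = AC/-/- → run A
t=1: L0/L1/L2 = ACBH/-/- → run A
t=2: L0/L1/L2 = CBHE/A/- → run C
t=3: L0/L1/L2 = CBHE/A/- → run C
t=4: L0/L1/L2 = BHEDF/AC/- → run B
t=5: L0/L1/L2 = BHEDF/AC/- → run B
t=6: L0/L1/L2 = HEDFG/ACB/- → run H
t=7: L0/L1/L2 = HEDFG/ACB/- → run H
t=8: L0/L1/L2 = EDFG/ACBH/- → run E
t=9: L0/L1/L2 = EDFG/ACBH/- → run E
t=10: L0/L1/L2 = DFG/ACBH/- → run D
t=11: L0/L1/L2 = DFG/ACBH/- → run D
t=12: L0/L1/L2 = FG/ACBHD/- → run F
t=13: L0/L1/L2 = FG/ACBHD/- → run F
t=14: L0/L1/L2 = G/ACBHDF/- → run G
t=15: L0/L1/L2 = G/ACBHDF/- → run G
t=16: L0/L1/L2 = -/ACBHDFG/- → run A
t=17: L0/L1/L2 = -/ACBHDFG/- → run A
t=18: L0/L1/L2 = -/CBHDFG/- → run C
t=19: L0/L1/L2 = -/CBHDFG/- → run C
t=20: L0/L1/L2 = -/BHDFG/- → run B
t=21: L0/L1/L2 = -/BHDFG/- → run B
t=22: L0/L1/L2 = -/BHDFG/- → run B
t=23: L0/L1/L2 = -/BHDFG/- → run B
t=24: L0/L1/L2 = -/HDFG/B → run H
t=25: L0/L1/L2 = -/HDFG/B → run H
t=26: L0/L1/L2 = -/HDFG/B → run H
t=27: L0/L1/L2 = -/HDFG/B → run H
t=28: L0/L1/L2 = -/DFG/B → run D
t=29: L0/L1/L2 = -/DFG/B → run D
t=30: L0/L1/L2 = -/DFG/B → run D
t=31: L0/L1/L2 = -/DFG/B → run D
t=32: L0/L1/L2 = -/FG/B → run F
t=33: L0/L1/L2 = -/FG/B → run F
t=34: L0/L1/L2 = -/FG/B → run F
t=35: L0/L1/L2 = -/FG/B → run F
t=36: L0/L1/L2 = -/G/BF → run G
t=37: L0/L1/L2 = -/G/BF → run G
t=38: L0/L1/L2 = -/G/BF → run G
t=39: L0/L1/L2 = -/-/BF → run B
t=40: L0/L1/L2 = -/-/F → run F
t=41: (idle)
t=42: (idle)
t=43: (idle)
t=44: (idle)
t=45: (idle)
t=46: (idle)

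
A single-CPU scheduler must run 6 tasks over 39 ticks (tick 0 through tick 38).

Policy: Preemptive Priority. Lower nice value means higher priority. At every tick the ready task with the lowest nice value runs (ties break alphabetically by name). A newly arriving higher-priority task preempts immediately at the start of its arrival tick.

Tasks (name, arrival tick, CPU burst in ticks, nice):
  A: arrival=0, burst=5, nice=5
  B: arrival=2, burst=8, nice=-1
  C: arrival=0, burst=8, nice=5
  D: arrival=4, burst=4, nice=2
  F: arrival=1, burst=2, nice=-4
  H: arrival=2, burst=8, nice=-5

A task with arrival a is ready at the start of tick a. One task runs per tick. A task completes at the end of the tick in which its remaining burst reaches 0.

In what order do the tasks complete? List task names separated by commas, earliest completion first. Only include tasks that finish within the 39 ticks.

completion order = H, F, B, D, A, C

t=0: ready={A,C} → run A
t=1: ready={A,C,F} → run F
t=2: ready={A,B,C,F,H} → run H
t=3: ready={A,B,C,F,H} → run H
t=4: ready={A,B,C,D,F,H} → run H
t=5: ready={A,B,C,D,F,H} → run H
t=6: ready={A,B,C,D,F,H} → run H
t=7: ready={A,B,C,D,F,H} → run H
t=8: ready={A,B,C,D,F,H} → run H
t=9: ready={A,B,C,D,F,H} → run H
t=10: ready={A,B,C,D,F} → run F
t=11: ready={A,B,C,D} → run B
t=12: ready={A,B,C,D} → run B
t=13: ready={A,B,C,D} → run B
t=14: ready={A,B,C,D} → run B
t=15: ready={A,B,C,D} → run B
t=16: ready={A,B,C,D} → run B
t=17: ready={A,B,C,D} → run B
t=18: ready={A,B,C,D} → run B
t=19: ready={A,C,D} → run D
t=20: ready={A,C,D} → run D
t=21: ready={A,C,D} → run D
t=22: ready={A,C,D} → run D
t=23: ready={A,C} → run A
t=24: ready={A,C} → run A
t=25: ready={A,C} → run A
t=26: ready={A,C} → run A
t=27: ready={C} → run C
t=28: ready={C} → run C
t=29: ready={C} → run C
t=30: ready={C} → run C
t=31: ready={C} → run C
t=32: ready={C} → run C
t=33: ready={C} → run C
t=34: ready={C} → run C
t=35: (idle)
t=36: (idle)
t=37: (idle)
t=38: (idle)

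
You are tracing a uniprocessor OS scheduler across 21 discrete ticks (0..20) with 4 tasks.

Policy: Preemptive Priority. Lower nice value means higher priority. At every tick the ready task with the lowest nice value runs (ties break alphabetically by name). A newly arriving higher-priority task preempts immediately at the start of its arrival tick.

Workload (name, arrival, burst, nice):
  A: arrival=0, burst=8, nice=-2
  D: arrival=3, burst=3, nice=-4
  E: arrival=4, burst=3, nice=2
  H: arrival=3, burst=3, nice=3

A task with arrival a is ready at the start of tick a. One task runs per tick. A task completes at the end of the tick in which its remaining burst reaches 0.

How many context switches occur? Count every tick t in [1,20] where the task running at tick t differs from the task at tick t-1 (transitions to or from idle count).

t=0: ready={A} → run A
t=1: ready={A} → run A
t=2: ready={A} → run A
t=3: ready={A,D,H} → run D
t=4: ready={A,D,E,H} → run D
t=5: ready={A,D,E,H} → run D
t=6: ready={A,E,H} → run A
t=7: ready={A,E,H} → run A
t=8: ready={A,E,H} → run A
t=9: ready={A,E,H} → run A
t=10: ready={A,E,H} → run A
t=11: ready={E,H} → run E
t=12: ready={E,H} → run E
t=13: ready={E,H} → run E
t=14: ready={H} → run H
t=15: ready={H} → run H
t=16: ready={H} → run H
t=17: (idle)
t=18: (idle)
t=19: (idle)
t=20: (idle)

context switches = 5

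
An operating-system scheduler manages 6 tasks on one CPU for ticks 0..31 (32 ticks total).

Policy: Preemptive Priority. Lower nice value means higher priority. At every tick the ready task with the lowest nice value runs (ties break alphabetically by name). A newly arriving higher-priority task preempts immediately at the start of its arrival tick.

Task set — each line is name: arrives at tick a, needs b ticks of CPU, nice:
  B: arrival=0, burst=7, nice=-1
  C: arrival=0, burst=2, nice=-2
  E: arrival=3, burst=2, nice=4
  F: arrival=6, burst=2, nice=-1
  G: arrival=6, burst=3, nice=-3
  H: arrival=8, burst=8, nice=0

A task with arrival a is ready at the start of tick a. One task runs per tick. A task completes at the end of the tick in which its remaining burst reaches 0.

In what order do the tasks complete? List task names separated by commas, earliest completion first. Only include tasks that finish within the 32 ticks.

t=0: ready={B,C} → run C
t=1: ready={B,C} → run C
t=2: ready={B} → run B
t=3: ready={B,E} → run B
t=4: ready={B,E} → run B
t=5: ready={B,E} → run B
t=6: ready={B,E,F,G} → run G
t=7: ready={B,E,F,G} → run G
t=8: ready={B,E,F,G,H} → run G
t=9: ready={B,E,F,H} → run B
t=10: ready={B,E,F,H} → run B
t=11: ready={B,E,F,H} → run B
t=12: ready={E,F,H} → run F
t=13: ready={E,F,H} → run F
t=14: ready={E,H} → run H
t=15: ready={E,H} → run H
t=16: ready={E,H} → run H
t=17: ready={E,H} → run H
t=18: ready={E,H} → run H
t=19: ready={E,H} → run H
t=20: ready={E,H} → run H
t=21: ready={E,H} → run H
t=22: ready={E} → run E
t=23: ready={E} → run E
t=24: (idle)
t=25: (idle)
t=26: (idle)
t=27: (idle)
t=28: (idle)
t=29: (idle)
t=30: (idle)
t=31: (idle)

completion order = C, G, B, F, H, E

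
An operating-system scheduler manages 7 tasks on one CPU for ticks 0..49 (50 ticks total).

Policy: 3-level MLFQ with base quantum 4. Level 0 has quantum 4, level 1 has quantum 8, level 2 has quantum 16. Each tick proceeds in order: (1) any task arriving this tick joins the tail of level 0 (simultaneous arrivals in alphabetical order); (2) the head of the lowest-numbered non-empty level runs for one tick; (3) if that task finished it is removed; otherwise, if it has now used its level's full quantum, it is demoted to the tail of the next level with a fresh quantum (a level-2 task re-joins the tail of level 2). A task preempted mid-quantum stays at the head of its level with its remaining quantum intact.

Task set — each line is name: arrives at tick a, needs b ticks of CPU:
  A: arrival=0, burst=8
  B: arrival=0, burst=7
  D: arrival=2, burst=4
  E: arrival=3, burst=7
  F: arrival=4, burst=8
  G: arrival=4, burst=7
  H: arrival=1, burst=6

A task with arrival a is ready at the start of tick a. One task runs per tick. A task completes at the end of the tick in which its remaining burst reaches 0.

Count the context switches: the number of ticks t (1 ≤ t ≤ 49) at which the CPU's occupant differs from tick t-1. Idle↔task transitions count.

context switches = 13

t=0: L0/L1/L2 = AB/-/- → run A
t=1: L0/L1/L2 = ABH/-/- → run A
t=2: L0/L1/L2 = ABHD/-/- → run A
t=3: L0/L1/L2 = ABHDE/-/- → run A
t=4: L0/L1/L2 = BHDEFG/A/- → run B
t=5: L0/L1/L2 = BHDEFG/A/- → run B
t=6: L0/L1/L2 = BHDEFG/A/- → run B
t=7: L0/L1/L2 = BHDEFG/A/- → run B
t=8: L0/L1/L2 = HDEFG/AB/- → run H
t=9: L0/L1/L2 = HDEFG/AB/- → run H
t=10: L0/L1/L2 = HDEFG/AB/- → run H
t=11: L0/L1/L2 = HDEFG/AB/- → run H
t=12: L0/L1/L2 = DEFG/ABH/- → run D
t=13: L0/L1/L2 = DEFG/ABH/- → run D
t=14: L0/L1/L2 = DEFG/ABH/- → run D
t=15: L0/L1/L2 = DEFG/ABH/- → run D
t=16: L0/L1/L2 = EFG/ABH/- → run E
t=17: L0/L1/L2 = EFG/ABH/- → run E
t=18: L0/L1/L2 = EFG/ABH/- → run E
t=19: L0/L1/L2 = EFG/ABH/- → run E
t=20: L0/L1/L2 = FG/ABHE/- → run F
t=21: L0/L1/L2 = FG/ABHE/- → run F
t=22: L0/L1/L2 = FG/ABHE/- → run F
t=23: L0/L1/L2 = FG/ABHE/- → run F
t=24: L0/L1/L2 = G/ABHEF/- → run G
t=25: L0/L1/L2 = G/ABHEF/- → run G
t=26: L0/L1/L2 = G/ABHEF/- → run G
t=27: L0/L1/L2 = G/ABHEF/- → run G
t=28: L0/L1/L2 = -/ABHEFG/- → run A
t=29: L0/L1/L2 = -/ABHEFG/- → run A
t=30: L0/L1/L2 = -/ABHEFG/- → run A
t=31: L0/L1/L2 = -/ABHEFG/- → run A
t=32: L0/L1/L2 = -/BHEFG/- → run B
t=33: L0/L1/L2 = -/BHEFG/- → run B
t=34: L0/L1/L2 = -/BHEFG/- → run B
t=35: L0/L1/L2 = -/HEFG/- → run H
t=36: L0/L1/L2 = -/HEFG/- → run H
t=37: L0/L1/L2 = -/EFG/- → run E
t=38: L0/L1/L2 = -/EFG/- → run E
t=39: L0/L1/L2 = -/EFG/- → run E
t=40: L0/L1/L2 = -/FG/- → run F
t=41: L0/L1/L2 = -/FG/- → run F
t=42: L0/L1/L2 = -/FG/- → run F
t=43: L0/L1/L2 = -/FG/- → run F
t=44: L0/L1/L2 = -/G/- → run G
t=45: L0/L1/L2 = -/G/- → run G
t=46: L0/L1/L2 = -/G/- → run G
t=47: (idle)
t=48: (idle)
t=49: (idle)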